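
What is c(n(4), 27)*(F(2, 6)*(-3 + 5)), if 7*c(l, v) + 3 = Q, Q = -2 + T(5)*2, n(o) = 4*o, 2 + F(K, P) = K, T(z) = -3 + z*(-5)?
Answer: 0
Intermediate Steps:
T(z) = -3 - 5*z
F(K, P) = -2 + K
Q = -58 (Q = -2 + (-3 - 5*5)*2 = -2 + (-3 - 25)*2 = -2 - 28*2 = -2 - 56 = -58)
c(l, v) = -61/7 (c(l, v) = -3/7 + (1/7)*(-58) = -3/7 - 58/7 = -61/7)
c(n(4), 27)*(F(2, 6)*(-3 + 5)) = -61*(-2 + 2)*(-3 + 5)/7 = -0*2 = -61/7*0 = 0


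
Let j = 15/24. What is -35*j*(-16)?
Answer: 350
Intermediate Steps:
j = 5/8 (j = 15*(1/24) = 5/8 ≈ 0.62500)
-35*j*(-16) = -35*5/8*(-16) = -175/8*(-16) = 350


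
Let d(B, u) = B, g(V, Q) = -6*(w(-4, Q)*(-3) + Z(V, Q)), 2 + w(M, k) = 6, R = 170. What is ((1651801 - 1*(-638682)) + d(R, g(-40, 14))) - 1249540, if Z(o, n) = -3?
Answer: 1041113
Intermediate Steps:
w(M, k) = 4 (w(M, k) = -2 + 6 = 4)
g(V, Q) = 90 (g(V, Q) = -6*(4*(-3) - 3) = -6*(-12 - 3) = -6*(-15) = 90)
((1651801 - 1*(-638682)) + d(R, g(-40, 14))) - 1249540 = ((1651801 - 1*(-638682)) + 170) - 1249540 = ((1651801 + 638682) + 170) - 1249540 = (2290483 + 170) - 1249540 = 2290653 - 1249540 = 1041113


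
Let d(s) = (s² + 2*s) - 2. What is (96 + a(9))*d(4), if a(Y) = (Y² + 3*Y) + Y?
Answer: 4686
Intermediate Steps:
a(Y) = Y² + 4*Y
d(s) = -2 + s² + 2*s
(96 + a(9))*d(4) = (96 + 9*(4 + 9))*(-2 + 4² + 2*4) = (96 + 9*13)*(-2 + 16 + 8) = (96 + 117)*22 = 213*22 = 4686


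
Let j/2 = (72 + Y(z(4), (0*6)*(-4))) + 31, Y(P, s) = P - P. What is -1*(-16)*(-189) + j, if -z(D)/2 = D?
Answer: -2818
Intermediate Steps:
z(D) = -2*D
Y(P, s) = 0
j = 206 (j = 2*((72 + 0) + 31) = 2*(72 + 31) = 2*103 = 206)
-1*(-16)*(-189) + j = -1*(-16)*(-189) + 206 = 16*(-189) + 206 = -3024 + 206 = -2818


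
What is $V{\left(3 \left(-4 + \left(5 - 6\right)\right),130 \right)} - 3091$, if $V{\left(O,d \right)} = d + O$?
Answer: $-2976$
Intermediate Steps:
$V{\left(O,d \right)} = O + d$
$V{\left(3 \left(-4 + \left(5 - 6\right)\right),130 \right)} - 3091 = \left(3 \left(-4 + \left(5 - 6\right)\right) + 130\right) - 3091 = \left(3 \left(-4 - 1\right) + 130\right) - 3091 = \left(3 \left(-5\right) + 130\right) - 3091 = \left(-15 + 130\right) - 3091 = 115 - 3091 = -2976$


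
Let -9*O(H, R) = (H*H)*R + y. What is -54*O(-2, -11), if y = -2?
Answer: -276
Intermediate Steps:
O(H, R) = 2/9 - R*H**2/9 (O(H, R) = -((H*H)*R - 2)/9 = -(H**2*R - 2)/9 = -(R*H**2 - 2)/9 = -(-2 + R*H**2)/9 = 2/9 - R*H**2/9)
-54*O(-2, -11) = -54*(2/9 - 1/9*(-11)*(-2)**2) = -54*(2/9 - 1/9*(-11)*4) = -54*(2/9 + 44/9) = -54*46/9 = -276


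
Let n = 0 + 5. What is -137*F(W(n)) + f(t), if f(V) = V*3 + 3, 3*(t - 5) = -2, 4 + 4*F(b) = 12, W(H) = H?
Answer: -258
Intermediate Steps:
n = 5
F(b) = 2 (F(b) = -1 + (¼)*12 = -1 + 3 = 2)
t = 13/3 (t = 5 + (⅓)*(-2) = 5 - ⅔ = 13/3 ≈ 4.3333)
f(V) = 3 + 3*V (f(V) = 3*V + 3 = 3 + 3*V)
-137*F(W(n)) + f(t) = -137*2 + (3 + 3*(13/3)) = -274 + (3 + 13) = -274 + 16 = -258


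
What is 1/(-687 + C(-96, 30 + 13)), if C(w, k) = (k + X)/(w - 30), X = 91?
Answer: -63/43348 ≈ -0.0014534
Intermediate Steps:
C(w, k) = (91 + k)/(-30 + w) (C(w, k) = (k + 91)/(w - 30) = (91 + k)/(-30 + w))
1/(-687 + C(-96, 30 + 13)) = 1/(-687 + (91 + (30 + 13))/(-30 - 96)) = 1/(-687 + (91 + 43)/(-126)) = 1/(-687 - 1/126*134) = 1/(-687 - 67/63) = 1/(-43348/63) = -63/43348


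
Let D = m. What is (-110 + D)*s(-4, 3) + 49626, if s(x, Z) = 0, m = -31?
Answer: 49626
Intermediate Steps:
D = -31
(-110 + D)*s(-4, 3) + 49626 = (-110 - 31)*0 + 49626 = -141*0 + 49626 = 0 + 49626 = 49626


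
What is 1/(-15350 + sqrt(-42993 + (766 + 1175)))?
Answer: -7675/117831776 - I*sqrt(10263)/117831776 ≈ -6.5135e-5 - 8.5976e-7*I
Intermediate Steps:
1/(-15350 + sqrt(-42993 + (766 + 1175))) = 1/(-15350 + sqrt(-42993 + 1941)) = 1/(-15350 + sqrt(-41052)) = 1/(-15350 + 2*I*sqrt(10263))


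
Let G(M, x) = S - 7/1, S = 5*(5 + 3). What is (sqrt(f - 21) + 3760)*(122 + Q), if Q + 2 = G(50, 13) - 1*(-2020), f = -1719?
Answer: 8170480 + 4346*I*sqrt(435) ≈ 8.1705e+6 + 90643.0*I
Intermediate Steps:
S = 40 (S = 5*8 = 40)
G(M, x) = 33 (G(M, x) = 40 - 7/1 = 40 - 7*1 = 40 - 7 = 33)
Q = 2051 (Q = -2 + (33 - 1*(-2020)) = -2 + (33 + 2020) = -2 + 2053 = 2051)
(sqrt(f - 21) + 3760)*(122 + Q) = (sqrt(-1719 - 21) + 3760)*(122 + 2051) = (sqrt(-1740) + 3760)*2173 = (2*I*sqrt(435) + 3760)*2173 = (3760 + 2*I*sqrt(435))*2173 = 8170480 + 4346*I*sqrt(435)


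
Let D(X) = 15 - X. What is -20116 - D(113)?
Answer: -20018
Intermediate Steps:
-20116 - D(113) = -20116 - (15 - 1*113) = -20116 - (15 - 113) = -20116 - 1*(-98) = -20116 + 98 = -20018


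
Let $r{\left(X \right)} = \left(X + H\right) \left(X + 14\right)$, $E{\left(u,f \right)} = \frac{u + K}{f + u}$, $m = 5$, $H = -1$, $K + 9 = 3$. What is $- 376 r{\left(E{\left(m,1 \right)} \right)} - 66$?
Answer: $\frac{54020}{9} \approx 6002.2$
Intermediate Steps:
$K = -6$ ($K = -9 + 3 = -6$)
$E{\left(u,f \right)} = \frac{-6 + u}{f + u}$ ($E{\left(u,f \right)} = \frac{u - 6}{f + u} = \frac{-6 + u}{f + u}$)
$r{\left(X \right)} = \left(-1 + X\right) \left(14 + X\right)$ ($r{\left(X \right)} = \left(X - 1\right) \left(X + 14\right) = \left(-1 + X\right) \left(14 + X\right)$)
$- 376 r{\left(E{\left(m,1 \right)} \right)} - 66 = - 376 \left(-14 + \left(\frac{-6 + 5}{1 + 5}\right)^{2} + 13 \frac{-6 + 5}{1 + 5}\right) - 66 = - 376 \left(-14 + \left(\frac{1}{6} \left(-1\right)\right)^{2} + 13 \cdot \frac{1}{6} \left(-1\right)\right) - 66 = - 376 \left(-14 + \left(- \frac{1}{6}\right)^{2} + 13 \left(- \frac{1}{6}\right)\right) - 66 = - 376 \left(-14 + \frac{1}{36} - \frac{13}{6}\right) - 66 = \left(-376\right) \left(- \frac{581}{36}\right) - 66 = \frac{54614}{9} - 66 = \frac{54020}{9}$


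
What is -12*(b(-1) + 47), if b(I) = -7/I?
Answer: -648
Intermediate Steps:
-12*(b(-1) + 47) = -12*(-7/(-1) + 47) = -12*(-7*(-1) + 47) = -12*(7 + 47) = -12*54 = -648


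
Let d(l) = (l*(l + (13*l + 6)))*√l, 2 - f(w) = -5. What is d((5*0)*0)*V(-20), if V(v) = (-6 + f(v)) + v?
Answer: 0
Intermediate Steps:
f(w) = 7 (f(w) = 2 - 1*(-5) = 2 + 5 = 7)
V(v) = 1 + v (V(v) = (-6 + 7) + v = 1 + v)
d(l) = l^(3/2)*(6 + 14*l) (d(l) = (l*(l + (6 + 13*l)))*√l = (l*(6 + 14*l))*√l = l^(3/2)*(6 + 14*l))
d((5*0)*0)*V(-20) = (((5*0)*0)^(3/2)*(6 + 14*((5*0)*0)))*(1 - 20) = ((0*0)^(3/2)*(6 + 14*(0*0)))*(-19) = (0^(3/2)*(6 + 14*0))*(-19) = (0*(6 + 0))*(-19) = (0*6)*(-19) = 0*(-19) = 0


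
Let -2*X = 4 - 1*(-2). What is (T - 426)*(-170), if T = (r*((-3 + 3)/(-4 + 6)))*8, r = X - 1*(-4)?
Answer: 72420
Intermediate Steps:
X = -3 (X = -(4 - 1*(-2))/2 = -(4 + 2)/2 = -½*6 = -3)
r = 1 (r = -3 - 1*(-4) = -3 + 4 = 1)
T = 0 (T = (1*((-3 + 3)/(-4 + 6)))*8 = (1*(0/2))*8 = (1*(0*(½)))*8 = (1*0)*8 = 0*8 = 0)
(T - 426)*(-170) = (0 - 426)*(-170) = -426*(-170) = 72420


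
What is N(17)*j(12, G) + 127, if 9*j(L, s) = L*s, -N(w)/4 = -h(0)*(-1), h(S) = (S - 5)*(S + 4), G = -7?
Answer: -1859/3 ≈ -619.67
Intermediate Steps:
h(S) = (-5 + S)*(4 + S)
N(w) = 80 (N(w) = -4*(-(-20 + 0**2 - 1*0))*(-1) = -4*(-(-20 + 0 + 0))*(-1) = -4*(-1*(-20))*(-1) = -80*(-1) = -4*(-20) = 80)
j(L, s) = L*s/9 (j(L, s) = (L*s)/9 = L*s/9)
N(17)*j(12, G) + 127 = 80*((1/9)*12*(-7)) + 127 = 80*(-28/3) + 127 = -2240/3 + 127 = -1859/3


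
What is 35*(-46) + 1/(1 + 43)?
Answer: -70839/44 ≈ -1610.0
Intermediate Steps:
35*(-46) + 1/(1 + 43) = -1610 + 1/44 = -70839/44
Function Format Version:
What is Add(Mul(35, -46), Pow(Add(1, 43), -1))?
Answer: Rational(-70839, 44) ≈ -1610.0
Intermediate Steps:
Add(Mul(35, -46), Pow(Add(1, 43), -1)) = Add(-1610, Pow(44, -1)) = Add(-1610, Rational(1, 44)) = Rational(-70839, 44)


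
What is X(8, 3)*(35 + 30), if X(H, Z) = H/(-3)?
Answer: -520/3 ≈ -173.33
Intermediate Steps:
X(H, Z) = -H/3 (X(H, Z) = H*(-1/3) = -H/3)
X(8, 3)*(35 + 30) = (-1/3*8)*(35 + 30) = -8/3*65 = -520/3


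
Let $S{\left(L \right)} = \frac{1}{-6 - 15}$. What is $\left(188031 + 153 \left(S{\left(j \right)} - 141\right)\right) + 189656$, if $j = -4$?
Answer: $\frac{2492747}{7} \approx 3.5611 \cdot 10^{5}$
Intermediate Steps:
$S{\left(L \right)} = - \frac{1}{21}$ ($S{\left(L \right)} = \frac{1}{-21} = - \frac{1}{21}$)
$\left(188031 + 153 \left(S{\left(j \right)} - 141\right)\right) + 189656 = \left(188031 + 153 \left(- \frac{1}{21} - 141\right)\right) + 189656 = \left(188031 + 153 \left(- \frac{2962}{21}\right)\right) + 189656 = \left(188031 - \frac{151062}{7}\right) + 189656 = \frac{1165155}{7} + 189656 = \frac{2492747}{7}$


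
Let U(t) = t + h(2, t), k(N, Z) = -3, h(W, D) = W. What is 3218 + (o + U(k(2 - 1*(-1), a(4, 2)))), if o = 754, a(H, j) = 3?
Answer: 3971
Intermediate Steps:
U(t) = 2 + t (U(t) = t + 2 = 2 + t)
3218 + (o + U(k(2 - 1*(-1), a(4, 2)))) = 3218 + (754 + (2 - 3)) = 3218 + (754 - 1) = 3218 + 753 = 3971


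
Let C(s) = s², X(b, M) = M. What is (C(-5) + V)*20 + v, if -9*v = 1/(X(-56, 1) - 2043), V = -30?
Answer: -1837799/18378 ≈ -100.00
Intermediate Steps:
v = 1/18378 (v = -1/(9*(1 - 2043)) = -⅑/(-2042) = -⅑*(-1/2042) = 1/18378 ≈ 5.4413e-5)
(C(-5) + V)*20 + v = ((-5)² - 30)*20 + 1/18378 = (25 - 30)*20 + 1/18378 = -5*20 + 1/18378 = -100 + 1/18378 = -1837799/18378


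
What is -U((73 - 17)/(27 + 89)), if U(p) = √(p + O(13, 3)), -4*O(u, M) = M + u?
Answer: -I*√2958/29 ≈ -1.8754*I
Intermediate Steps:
O(u, M) = -M/4 - u/4 (O(u, M) = -(M + u)/4 = -M/4 - u/4)
U(p) = √(-4 + p) (U(p) = √(p + (-¼*3 - ¼*13)) = √(p + (-¾ - 13/4)) = √(p - 4) = √(-4 + p))
-U((73 - 17)/(27 + 89)) = -√(-4 + (73 - 17)/(27 + 89)) = -√(-4 + 56/116) = -√(-4 + 56*(1/116)) = -√(-4 + 14/29) = -√(-102/29) = -I*√2958/29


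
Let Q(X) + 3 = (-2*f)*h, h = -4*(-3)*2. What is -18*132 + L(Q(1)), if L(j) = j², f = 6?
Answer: 82305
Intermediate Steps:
h = 24 (h = 12*2 = 24)
Q(X) = -291 (Q(X) = -3 - 2*6*24 = -3 - 12*24 = -3 - 288 = -291)
-18*132 + L(Q(1)) = -18*132 + (-291)² = -2376 + 84681 = 82305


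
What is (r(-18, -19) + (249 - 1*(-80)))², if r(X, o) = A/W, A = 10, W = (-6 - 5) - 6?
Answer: 31169889/289 ≈ 1.0785e+5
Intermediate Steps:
W = -17 (W = -11 - 6 = -17)
r(X, o) = -10/17 (r(X, o) = 10/(-17) = 10*(-1/17) = -10/17)
(r(-18, -19) + (249 - 1*(-80)))² = (-10/17 + (249 - 1*(-80)))² = (-10/17 + (249 + 80))² = (-10/17 + 329)² = (5583/17)² = 31169889/289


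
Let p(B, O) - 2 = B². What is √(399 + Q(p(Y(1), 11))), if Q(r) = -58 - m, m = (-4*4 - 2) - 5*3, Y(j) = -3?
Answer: √374 ≈ 19.339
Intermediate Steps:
p(B, O) = 2 + B²
m = -33 (m = (-16 - 2) - 15 = -18 - 15 = -33)
Q(r) = -25 (Q(r) = -58 - 1*(-33) = -58 + 33 = -25)
√(399 + Q(p(Y(1), 11))) = √(399 - 25) = √374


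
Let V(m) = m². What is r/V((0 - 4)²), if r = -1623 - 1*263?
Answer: -943/128 ≈ -7.3672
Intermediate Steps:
r = -1886 (r = -1623 - 263 = -1886)
r/V((0 - 4)²) = -1886/(0 - 4)⁴ = -1886/(((-4)²)²) = -1886/(16²) = -1886/256 = -1886*1/256 = -943/128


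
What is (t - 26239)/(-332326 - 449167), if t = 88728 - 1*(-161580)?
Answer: -224069/781493 ≈ -0.28672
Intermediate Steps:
t = 250308 (t = 88728 + 161580 = 250308)
(t - 26239)/(-332326 - 449167) = (250308 - 26239)/(-332326 - 449167) = 224069/(-781493) = 224069*(-1/781493) = -224069/781493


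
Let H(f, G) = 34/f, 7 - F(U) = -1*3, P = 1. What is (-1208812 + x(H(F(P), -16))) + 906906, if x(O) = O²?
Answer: -7547361/25 ≈ -3.0189e+5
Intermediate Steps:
F(U) = 10 (F(U) = 7 - (-1)*3 = 7 - 1*(-3) = 7 + 3 = 10)
(-1208812 + x(H(F(P), -16))) + 906906 = (-1208812 + (34/10)²) + 906906 = (-1208812 + (34*(⅒))²) + 906906 = (-1208812 + (17/5)²) + 906906 = (-1208812 + 289/25) + 906906 = -30220011/25 + 906906 = -7547361/25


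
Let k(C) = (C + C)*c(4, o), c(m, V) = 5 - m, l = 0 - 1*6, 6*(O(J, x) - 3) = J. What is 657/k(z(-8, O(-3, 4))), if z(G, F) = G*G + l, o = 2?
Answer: 657/116 ≈ 5.6638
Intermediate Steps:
O(J, x) = 3 + J/6
l = -6 (l = 0 - 6 = -6)
z(G, F) = -6 + G² (z(G, F) = G*G - 6 = G² - 6 = -6 + G²)
k(C) = 2*C (k(C) = (C + C)*(5 - 1*4) = (2*C)*(5 - 4) = (2*C)*1 = 2*C)
657/k(z(-8, O(-3, 4))) = 657/((2*(-6 + (-8)²))) = 657/((2*(-6 + 64))) = 657/((2*58)) = 657/116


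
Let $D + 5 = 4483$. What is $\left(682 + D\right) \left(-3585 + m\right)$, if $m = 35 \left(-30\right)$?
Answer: $-23916600$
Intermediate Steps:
$D = 4478$ ($D = -5 + 4483 = 4478$)
$m = -1050$
$\left(682 + D\right) \left(-3585 + m\right) = \left(682 + 4478\right) \left(-3585 - 1050\right) = 5160 \left(-4635\right) = -23916600$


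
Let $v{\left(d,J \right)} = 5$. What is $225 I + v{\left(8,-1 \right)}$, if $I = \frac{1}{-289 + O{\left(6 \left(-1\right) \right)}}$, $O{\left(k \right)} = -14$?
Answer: $\frac{430}{101} \approx 4.2574$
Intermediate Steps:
$I = - \frac{1}{303}$ ($I = \frac{1}{-289 - 14} = \frac{1}{-303} = - \frac{1}{303} \approx -0.0033003$)
$225 I + v{\left(8,-1 \right)} = 225 \left(- \frac{1}{303}\right) + 5 = - \frac{75}{101} + 5 = \frac{430}{101}$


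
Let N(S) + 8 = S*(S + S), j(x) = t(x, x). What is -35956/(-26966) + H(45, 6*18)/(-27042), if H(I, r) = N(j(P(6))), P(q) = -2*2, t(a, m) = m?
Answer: 80972914/60767881 ≈ 1.3325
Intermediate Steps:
P(q) = -4
j(x) = x
N(S) = -8 + 2*S**2 (N(S) = -8 + S*(S + S) = -8 + S*(2*S) = -8 + 2*S**2)
H(I, r) = 24 (H(I, r) = -8 + 2*(-4)**2 = -8 + 2*16 = -8 + 32 = 24)
-35956/(-26966) + H(45, 6*18)/(-27042) = -35956/(-26966) + 24/(-27042) = -35956*(-1/26966) + 24*(-1/27042) = 17978/13483 - 4/4507 = 80972914/60767881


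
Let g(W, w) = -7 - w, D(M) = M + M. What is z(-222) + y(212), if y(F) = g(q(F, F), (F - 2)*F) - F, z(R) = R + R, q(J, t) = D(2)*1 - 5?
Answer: -45183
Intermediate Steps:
D(M) = 2*M
q(J, t) = -1 (q(J, t) = (2*2)*1 - 5 = 4*1 - 5 = 4 - 5 = -1)
z(R) = 2*R
y(F) = -7 - F - F*(-2 + F) (y(F) = (-7 - (F - 2)*F) - F = (-7 - (-2 + F)*F) - F = (-7 - F*(-2 + F)) - F = -7 - F - F*(-2 + F))
z(-222) + y(212) = 2*(-222) + (-7 + 212 - 1*212²) = -444 + (-7 + 212 - 1*44944) = -444 + (-7 + 212 - 44944) = -444 - 44739 = -45183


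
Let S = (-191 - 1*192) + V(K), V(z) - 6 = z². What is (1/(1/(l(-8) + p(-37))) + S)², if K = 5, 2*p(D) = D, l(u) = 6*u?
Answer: 700569/4 ≈ 1.7514e+5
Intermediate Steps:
p(D) = D/2
V(z) = 6 + z²
S = -352 (S = (-191 - 1*192) + (6 + 5²) = (-191 - 192) + (6 + 25) = -383 + 31 = -352)
(1/(1/(l(-8) + p(-37))) + S)² = (1/(1/(6*(-8) + (½)*(-37))) - 352)² = (1/(1/(-48 - 37/2)) - 352)² = (1/(1/(-133/2)) - 352)² = (1/(-2/133) - 352)² = (-133/2 - 352)² = (-837/2)² = 700569/4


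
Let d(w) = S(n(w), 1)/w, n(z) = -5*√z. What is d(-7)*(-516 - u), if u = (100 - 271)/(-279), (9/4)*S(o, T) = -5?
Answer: -320300/1953 ≈ -164.00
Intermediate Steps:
S(o, T) = -20/9 (S(o, T) = (4/9)*(-5) = -20/9)
u = 19/31 (u = -171*(-1/279) = 19/31 ≈ 0.61290)
d(w) = -20/(9*w)
d(-7)*(-516 - u) = (-20/9/(-7))*(-516 - 1*19/31) = (-20/9*(-⅐))*(-516 - 19/31) = (20/63)*(-16015/31) = -320300/1953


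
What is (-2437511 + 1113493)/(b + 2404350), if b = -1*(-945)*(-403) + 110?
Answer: -1324018/2023625 ≈ -0.65428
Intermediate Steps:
b = -380725 (b = 945*(-403) + 110 = -380835 + 110 = -380725)
(-2437511 + 1113493)/(b + 2404350) = (-2437511 + 1113493)/(-380725 + 2404350) = -1324018/2023625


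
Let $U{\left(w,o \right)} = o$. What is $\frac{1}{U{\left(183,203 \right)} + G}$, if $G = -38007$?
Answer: $- \frac{1}{37804} \approx -2.6452 \cdot 10^{-5}$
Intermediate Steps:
$\frac{1}{U{\left(183,203 \right)} + G} = \frac{1}{203 - 38007} = \frac{1}{-37804} = - \frac{1}{37804}$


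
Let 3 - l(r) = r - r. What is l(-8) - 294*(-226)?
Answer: 66447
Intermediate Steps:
l(r) = 3 (l(r) = 3 - (r - r) = 3 - 1*0 = 3 + 0 = 3)
l(-8) - 294*(-226) = 3 - 294*(-226) = 3 + 66444 = 66447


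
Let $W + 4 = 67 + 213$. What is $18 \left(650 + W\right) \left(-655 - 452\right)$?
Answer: $-18451476$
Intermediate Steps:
$W = 276$ ($W = -4 + \left(67 + 213\right) = -4 + 280 = 276$)
$18 \left(650 + W\right) \left(-655 - 452\right) = 18 \left(650 + 276\right) \left(-655 - 452\right) = 18 \cdot 926 \left(-1107\right) = 18 \left(-1025082\right) = -18451476$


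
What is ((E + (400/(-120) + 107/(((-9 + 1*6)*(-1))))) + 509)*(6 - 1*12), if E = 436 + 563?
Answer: -9242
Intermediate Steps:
E = 999
((E + (400/(-120) + 107/(((-9 + 1*6)*(-1))))) + 509)*(6 - 1*12) = ((999 + (400/(-120) + 107/(((-9 + 1*6)*(-1))))) + 509)*(6 - 1*12) = ((999 + (400*(-1/120) + 107/(((-9 + 6)*(-1))))) + 509)*(6 - 12) = ((999 + (-10/3 + 107/((-3*(-1))))) + 509)*(-6) = ((999 + (-10/3 + 107/3)) + 509)*(-6) = ((999 + 97/3) + 509)*(-6) = (3094/3 + 509)*(-6) = (4621/3)*(-6) = -9242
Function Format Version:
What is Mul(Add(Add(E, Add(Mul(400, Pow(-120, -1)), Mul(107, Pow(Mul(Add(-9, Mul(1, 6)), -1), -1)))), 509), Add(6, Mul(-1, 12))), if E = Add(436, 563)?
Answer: -9242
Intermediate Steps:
E = 999
Mul(Add(Add(E, Add(Mul(400, Pow(-120, -1)), Mul(107, Pow(Mul(Add(-9, Mul(1, 6)), -1), -1)))), 509), Add(6, Mul(-1, 12))) = Mul(Add(Add(999, Add(Mul(400, Pow(-120, -1)), Mul(107, Pow(Mul(Add(-9, Mul(1, 6)), -1), -1)))), 509), Add(6, Mul(-1, 12))) = Mul(Add(Add(999, Add(Mul(400, Rational(-1, 120)), Mul(107, Pow(Mul(Add(-9, 6), -1), -1)))), 509), Add(6, -12)) = Mul(Add(Add(999, Add(Rational(-10, 3), Mul(107, Pow(Mul(-3, -1), -1)))), 509), -6) = Mul(Add(Add(999, Add(Rational(-10, 3), Mul(107, Pow(3, -1)))), 509), -6) = Mul(Add(Add(999, Add(Rational(-10, 3), Mul(107, Rational(1, 3)))), 509), -6) = Mul(Add(Add(999, Add(Rational(-10, 3), Rational(107, 3))), 509), -6) = Mul(Add(Add(999, Rational(97, 3)), 509), -6) = Mul(Add(Rational(3094, 3), 509), -6) = Mul(Rational(4621, 3), -6) = -9242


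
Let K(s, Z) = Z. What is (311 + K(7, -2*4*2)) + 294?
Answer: 589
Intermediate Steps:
(311 + K(7, -2*4*2)) + 294 = (311 - 2*4*2) + 294 = (311 - 8*2) + 294 = (311 - 16) + 294 = 295 + 294 = 589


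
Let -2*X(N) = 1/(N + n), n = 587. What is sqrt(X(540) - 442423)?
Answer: I*sqrt(45872186378)/322 ≈ 665.15*I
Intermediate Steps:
X(N) = -1/(2*(587 + N)) (X(N) = -1/(2*(N + 587)) = -1/(2*(587 + N)))
sqrt(X(540) - 442423) = sqrt(-1/(1174 + 2*540) - 442423) = sqrt(-1/(1174 + 1080) - 442423) = sqrt(-1/2254 - 442423) = sqrt(-997221443/2254) = I*sqrt(45872186378)/322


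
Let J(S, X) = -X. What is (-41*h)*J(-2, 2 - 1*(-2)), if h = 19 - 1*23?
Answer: -656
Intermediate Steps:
h = -4 (h = 19 - 23 = -4)
(-41*h)*J(-2, 2 - 1*(-2)) = (-41*(-4))*(-(2 - 1*(-2))) = 164*(-(2 + 2)) = 164*(-1*4) = 164*(-4) = -656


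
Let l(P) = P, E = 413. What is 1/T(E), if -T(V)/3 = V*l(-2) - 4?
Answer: 1/2490 ≈ 0.00040161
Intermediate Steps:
T(V) = 12 + 6*V (T(V) = -3*(V*(-2) - 4) = -3*(-2*V - 4) = -3*(-4 - 2*V) = 12 + 6*V)
1/T(E) = 1/(12 + 6*413) = 1/(12 + 2478) = 1/2490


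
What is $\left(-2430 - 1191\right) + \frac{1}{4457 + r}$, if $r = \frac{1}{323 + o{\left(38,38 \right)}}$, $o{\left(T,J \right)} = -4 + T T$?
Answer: $- \frac{28452700969}{7857692} \approx -3621.0$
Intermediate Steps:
$o{\left(T,J \right)} = -4 + T^{2}$
$r = \frac{1}{1763}$ ($r = \frac{1}{323 - \left(4 - 38^{2}\right)} = \frac{1}{323 + \left(-4 + 1444\right)} = \frac{1}{323 + 1440} = \frac{1}{1763} \approx 0.00056721$)
$\left(-2430 - 1191\right) + \frac{1}{4457 + r} = \left(-2430 - 1191\right) + \frac{1}{4457 + \frac{1}{1763}} = \left(-2430 - 1191\right) + \frac{1}{\frac{7857692}{1763}} = -3621 + \frac{1763}{7857692} = - \frac{28452700969}{7857692}$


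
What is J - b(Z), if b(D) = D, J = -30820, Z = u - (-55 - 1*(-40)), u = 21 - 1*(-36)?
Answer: -30892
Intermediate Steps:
u = 57 (u = 21 + 36 = 57)
Z = 72 (Z = 57 - (-55 - 1*(-40)) = 57 - (-55 + 40) = 57 - 1*(-15) = 57 + 15 = 72)
J - b(Z) = -30820 - 1*72 = -30820 - 72 = -30892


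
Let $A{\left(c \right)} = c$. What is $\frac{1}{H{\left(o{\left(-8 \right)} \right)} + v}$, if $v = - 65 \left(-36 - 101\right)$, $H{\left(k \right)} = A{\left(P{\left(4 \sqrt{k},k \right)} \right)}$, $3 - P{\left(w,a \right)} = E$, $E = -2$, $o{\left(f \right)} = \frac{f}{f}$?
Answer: $\frac{1}{8910} \approx 0.00011223$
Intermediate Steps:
$o{\left(f \right)} = 1$
$P{\left(w,a \right)} = 5$ ($P{\left(w,a \right)} = 3 - -2 = 3 + 2 = 5$)
$H{\left(k \right)} = 5$
$v = 8905$ ($v = \left(-65\right) \left(-137\right) = 8905$)
$\frac{1}{H{\left(o{\left(-8 \right)} \right)} + v} = \frac{1}{5 + 8905} = \frac{1}{8910}$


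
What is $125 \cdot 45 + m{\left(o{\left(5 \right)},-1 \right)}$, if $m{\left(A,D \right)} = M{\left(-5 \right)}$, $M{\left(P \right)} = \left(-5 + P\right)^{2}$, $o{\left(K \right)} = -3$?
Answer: $5725$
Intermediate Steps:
$m{\left(A,D \right)} = 100$ ($m{\left(A,D \right)} = \left(-5 - 5\right)^{2} = \left(-10\right)^{2} = 100$)
$125 \cdot 45 + m{\left(o{\left(5 \right)},-1 \right)} = 125 \cdot 45 + 100 = 5625 + 100 = 5725$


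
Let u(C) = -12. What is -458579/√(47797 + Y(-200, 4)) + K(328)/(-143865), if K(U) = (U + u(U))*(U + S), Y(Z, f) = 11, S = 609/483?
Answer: -2393068/3308895 - 458579*√83/1992 ≈ -2098.0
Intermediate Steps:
S = 29/23 (S = 609*(1/483) = 29/23 ≈ 1.2609)
K(U) = (-12 + U)*(29/23 + U) (K(U) = (U - 12)*(U + 29/23) = (-12 + U)*(29/23 + U))
-458579/√(47797 + Y(-200, 4)) + K(328)/(-143865) = -458579/√(47797 + 11) + (-348/23 + 328² - 247/23*328)/(-143865) = -458579*√83/1992 + (-348/23 + 107584 - 81016/23)*(-1/143865) = -458579*√83/1992 + (2393068/23)*(-1/143865) = -458579*√83/1992 - 2393068/3308895 = -2393068/3308895 - 458579*√83/1992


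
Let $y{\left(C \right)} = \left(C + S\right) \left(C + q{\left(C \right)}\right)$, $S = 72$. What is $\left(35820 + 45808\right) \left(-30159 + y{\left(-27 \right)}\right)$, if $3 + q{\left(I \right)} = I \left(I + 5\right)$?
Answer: $-390100212$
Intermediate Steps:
$q{\left(I \right)} = -3 + I \left(5 + I\right)$ ($q{\left(I \right)} = -3 + I \left(I + 5\right) = -3 + I \left(5 + I\right)$)
$y{\left(C \right)} = \left(72 + C\right) \left(-3 + C^{2} + 6 C\right)$ ($y{\left(C \right)} = \left(C + 72\right) \left(C + \left(-3 + C^{2} + 5 C\right)\right) = \left(72 + C\right) \left(-3 + C^{2} + 6 C\right)$)
$\left(35820 + 45808\right) \left(-30159 + y{\left(-27 \right)}\right) = \left(35820 + 45808\right) \left(-30159 + \left(-216 + \left(-27\right)^{3} + 78 \left(-27\right)^{2} + 429 \left(-27\right)\right)\right) = 81628 \left(-30159 - -25380\right) = 81628 \left(-30159 + 25380\right) = 81628 \left(-4779\right) = -390100212$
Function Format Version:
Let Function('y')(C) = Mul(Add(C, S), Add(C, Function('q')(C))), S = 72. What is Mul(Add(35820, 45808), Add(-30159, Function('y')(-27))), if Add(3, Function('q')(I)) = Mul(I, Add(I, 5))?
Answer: -390100212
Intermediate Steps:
Function('q')(I) = Add(-3, Mul(I, Add(5, I))) (Function('q')(I) = Add(-3, Mul(I, Add(I, 5))) = Add(-3, Mul(I, Add(5, I))))
Function('y')(C) = Mul(Add(72, C), Add(-3, Pow(C, 2), Mul(6, C))) (Function('y')(C) = Mul(Add(C, 72), Add(C, Add(-3, Pow(C, 2), Mul(5, C)))) = Mul(Add(72, C), Add(-3, Pow(C, 2), Mul(6, C))))
Mul(Add(35820, 45808), Add(-30159, Function('y')(-27))) = Mul(Add(35820, 45808), Add(-30159, Add(-216, Pow(-27, 3), Mul(78, Pow(-27, 2)), Mul(429, -27)))) = Mul(81628, Add(-30159, Add(-216, -19683, Mul(78, 729), -11583))) = Mul(81628, Add(-30159, Add(-216, -19683, 56862, -11583))) = Mul(81628, Add(-30159, 25380)) = Mul(81628, -4779) = -390100212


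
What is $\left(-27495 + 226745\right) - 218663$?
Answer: $-19413$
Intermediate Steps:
$\left(-27495 + 226745\right) - 218663 = 199250 - 218663 = -19413$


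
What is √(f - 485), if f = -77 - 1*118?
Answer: 2*I*√170 ≈ 26.077*I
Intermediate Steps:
f = -195 (f = -77 - 118 = -195)
√(f - 485) = √(-195 - 485) = √(-680) = 2*I*√170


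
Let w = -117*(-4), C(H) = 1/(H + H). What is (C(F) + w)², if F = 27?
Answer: 638724529/2916 ≈ 2.1904e+5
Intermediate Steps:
C(H) = 1/(2*H)
w = 468
(C(F) + w)² = ((½)/27 + 468)² = ((½)*(1/27) + 468)² = (1/54 + 468)² = (25273/54)² = 638724529/2916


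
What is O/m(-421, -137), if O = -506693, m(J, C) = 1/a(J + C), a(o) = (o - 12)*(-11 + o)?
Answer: -164335740690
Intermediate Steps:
a(o) = (-12 + o)*(-11 + o)
m(J, C) = 1/(132 + (C + J)² - 23*C - 23*J) (m(J, C) = 1/(132 + (J + C)² - 23*(J + C)) = 1/(132 + (C + J)² - 23*(C + J)) = 1/(132 + (C + J)² + (-23*C - 23*J)) = 1/(132 + (C + J)² - 23*C - 23*J))
O/m(-421, -137) = -(6569781438 + 506693*(-137 - 421)²) = -506693/(1/(132 + (-558)² + 3151 + 9683)) = -506693/(1/(132 + 311364 + 3151 + 9683)) = -506693/(1/324330) = -506693/1/324330 = -506693*324330 = -164335740690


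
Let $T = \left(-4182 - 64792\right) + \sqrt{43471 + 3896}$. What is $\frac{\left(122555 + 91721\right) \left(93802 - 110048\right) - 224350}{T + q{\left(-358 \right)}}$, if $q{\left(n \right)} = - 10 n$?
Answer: $\frac{25295505419436}{475147541} + \frac{3481352246 \sqrt{5263}}{1425442623} \approx 53414.0$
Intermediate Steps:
$T = -68974 + 3 \sqrt{5263}$ ($T = -68974 + \sqrt{47367} = -68974 + 3 \sqrt{5263} \approx -68756.0$)
$\frac{\left(122555 + 91721\right) \left(93802 - 110048\right) - 224350}{T + q{\left(-358 \right)}} = \frac{\left(122555 + 91721\right) \left(93802 - 110048\right) - 224350}{\left(-68974 + 3 \sqrt{5263}\right) - -3580} = \frac{214276 \left(-16246\right) - 224350}{\left(-68974 + 3 \sqrt{5263}\right) + 3580} = \frac{-3481127896 - 224350}{-65394 + 3 \sqrt{5263}} = - \frac{3481352246}{-65394 + 3 \sqrt{5263}}$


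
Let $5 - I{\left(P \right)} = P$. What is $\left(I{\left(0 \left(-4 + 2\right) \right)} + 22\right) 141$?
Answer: $3807$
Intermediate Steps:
$I{\left(P \right)} = 5 - P$
$\left(I{\left(0 \left(-4 + 2\right) \right)} + 22\right) 141 = \left(\left(5 - 0 \left(-4 + 2\right)\right) + 22\right) 141 = \left(\left(5 - 0 \left(-2\right)\right) + 22\right) 141 = \left(\left(5 - 0\right) + 22\right) 141 = \left(\left(5 + 0\right) + 22\right) 141 = \left(5 + 22\right) 141 = 27 \cdot 141 = 3807$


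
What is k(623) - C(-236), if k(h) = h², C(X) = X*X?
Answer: 332433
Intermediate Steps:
C(X) = X²
k(623) - C(-236) = 623² - 1*(-236)² = 388129 - 1*55696 = 388129 - 55696 = 332433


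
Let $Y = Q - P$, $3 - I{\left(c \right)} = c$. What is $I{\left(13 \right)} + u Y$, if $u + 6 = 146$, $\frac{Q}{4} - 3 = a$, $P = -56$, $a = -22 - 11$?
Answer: $-8970$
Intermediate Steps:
$I{\left(c \right)} = 3 - c$
$a = -33$
$Q = -120$ ($Q = 12 + 4 \left(-33\right) = 12 - 132 = -120$)
$u = 140$ ($u = -6 + 146 = 140$)
$Y = -64$ ($Y = -120 - -56 = -120 + 56 = -64$)
$I{\left(13 \right)} + u Y = \left(3 - 13\right) + 140 \left(-64\right) = \left(3 - 13\right) - 8960 = -10 - 8960 = -8970$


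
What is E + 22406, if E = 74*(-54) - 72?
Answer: 18338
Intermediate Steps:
E = -4068 (E = -3996 - 72 = -4068)
E + 22406 = -4068 + 22406 = 18338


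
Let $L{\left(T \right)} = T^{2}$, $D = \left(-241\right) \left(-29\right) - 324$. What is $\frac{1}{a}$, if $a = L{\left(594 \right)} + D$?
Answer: $\frac{1}{359501} \approx 2.7816 \cdot 10^{-6}$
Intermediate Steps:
$D = 6665$ ($D = 6989 - 324 = 6665$)
$a = 359501$ ($a = 594^{2} + 6665 = 352836 + 6665 = 359501$)
$\frac{1}{a} = \frac{1}{359501}$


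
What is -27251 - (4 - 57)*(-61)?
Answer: -30484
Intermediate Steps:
-27251 - (4 - 57)*(-61) = -27251 - (-53)*(-61) = -27251 - 1*3233 = -27251 - 3233 = -30484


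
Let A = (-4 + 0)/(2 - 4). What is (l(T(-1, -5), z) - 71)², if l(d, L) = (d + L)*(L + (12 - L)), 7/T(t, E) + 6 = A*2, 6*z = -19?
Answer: 22801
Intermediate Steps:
z = -19/6 (z = (⅙)*(-19) = -19/6 ≈ -3.1667)
A = 2 (A = -4/(-2) = -4*(-½) = 2)
T(t, E) = -7/2 (T(t, E) = 7/(-6 + 2*2) = 7/(-6 + 4) = 7/(-2) = 7*(-½) = -7/2)
l(d, L) = 12*L + 12*d (l(d, L) = (L + d)*12 = 12*L + 12*d)
(l(T(-1, -5), z) - 71)² = ((12*(-19/6) + 12*(-7/2)) - 71)² = ((-38 - 42) - 71)² = (-80 - 71)² = (-151)² = 22801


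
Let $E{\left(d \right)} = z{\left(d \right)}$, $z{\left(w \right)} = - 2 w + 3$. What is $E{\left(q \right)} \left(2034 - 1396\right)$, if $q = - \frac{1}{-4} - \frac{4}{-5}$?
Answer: $\frac{2871}{5} \approx 574.2$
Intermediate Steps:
$z{\left(w \right)} = 3 - 2 w$
$q = \frac{21}{20}$ ($q = \left(-1\right) \left(- \frac{1}{4}\right) - - \frac{4}{5} = \frac{1}{4} + \frac{4}{5} = \frac{21}{20} \approx 1.05$)
$E{\left(d \right)} = 3 - 2 d$
$E{\left(q \right)} \left(2034 - 1396\right) = \left(3 - \frac{21}{10}\right) \left(2034 - 1396\right) = \left(3 - \frac{21}{10}\right) 638 = \frac{9}{10} \cdot 638 = \frac{2871}{5}$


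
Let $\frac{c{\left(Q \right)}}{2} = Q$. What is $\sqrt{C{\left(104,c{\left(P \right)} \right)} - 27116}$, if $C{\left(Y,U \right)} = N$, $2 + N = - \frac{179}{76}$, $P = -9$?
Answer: $\frac{i \sqrt{39161793}}{38} \approx 164.68 i$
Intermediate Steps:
$c{\left(Q \right)} = 2 Q$
$N = - \frac{331}{76}$ ($N = -2 - \frac{179}{76} = - \frac{331}{76} \approx -4.3553$)
$C{\left(Y,U \right)} = - \frac{331}{76}$
$\sqrt{C{\left(104,c{\left(P \right)} \right)} - 27116} = \sqrt{- \frac{331}{76} - 27116} = \sqrt{- \frac{2061147}{76}} = \frac{i \sqrt{39161793}}{38}$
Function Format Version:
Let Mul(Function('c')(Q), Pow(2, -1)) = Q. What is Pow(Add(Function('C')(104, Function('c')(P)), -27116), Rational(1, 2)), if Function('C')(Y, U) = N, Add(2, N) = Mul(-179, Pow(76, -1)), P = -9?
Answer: Mul(Rational(1, 38), I, Pow(39161793, Rational(1, 2))) ≈ Mul(164.68, I)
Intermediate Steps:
Function('c')(Q) = Mul(2, Q)
N = Rational(-331, 76) (N = Add(-2, Mul(-179, Pow(76, -1))) = Add(-2, Mul(-179, Rational(1, 76))) = Add(-2, Rational(-179, 76)) = Rational(-331, 76) ≈ -4.3553)
Function('C')(Y, U) = Rational(-331, 76)
Pow(Add(Function('C')(104, Function('c')(P)), -27116), Rational(1, 2)) = Pow(Add(Rational(-331, 76), -27116), Rational(1, 2)) = Pow(Rational(-2061147, 76), Rational(1, 2)) = Mul(Rational(1, 38), I, Pow(39161793, Rational(1, 2)))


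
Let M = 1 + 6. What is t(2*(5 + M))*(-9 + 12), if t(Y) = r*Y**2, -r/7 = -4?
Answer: 48384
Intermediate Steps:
r = 28 (r = -7*(-4) = 28)
M = 7
t(Y) = 28*Y**2
t(2*(5 + M))*(-9 + 12) = (28*(2*(5 + 7))**2)*(-9 + 12) = (28*(2*12)**2)*3 = (28*24**2)*3 = (28*576)*3 = 16128*3 = 48384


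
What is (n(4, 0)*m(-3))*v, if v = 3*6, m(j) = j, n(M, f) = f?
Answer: 0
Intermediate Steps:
v = 18
(n(4, 0)*m(-3))*v = (0*(-3))*18 = 0*18 = 0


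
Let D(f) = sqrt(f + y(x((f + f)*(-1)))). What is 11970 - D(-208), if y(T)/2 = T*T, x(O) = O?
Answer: 11970 - 4*sqrt(21619) ≈ 11382.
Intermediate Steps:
y(T) = 2*T**2 (y(T) = 2*(T*T) = 2*T**2)
D(f) = sqrt(f + 8*f**2) (D(f) = sqrt(f + 2*((f + f)*(-1))**2) = sqrt(f + 2*((2*f)*(-1))**2) = sqrt(f + 2*(-2*f)**2) = sqrt(f + 2*(4*f**2)) = sqrt(f + 8*f**2))
11970 - D(-208) = 11970 - sqrt(-208*(1 + 8*(-208))) = 11970 - sqrt(-208*(1 - 1664)) = 11970 - sqrt(-208*(-1663)) = 11970 - sqrt(345904) = 11970 - 4*sqrt(21619)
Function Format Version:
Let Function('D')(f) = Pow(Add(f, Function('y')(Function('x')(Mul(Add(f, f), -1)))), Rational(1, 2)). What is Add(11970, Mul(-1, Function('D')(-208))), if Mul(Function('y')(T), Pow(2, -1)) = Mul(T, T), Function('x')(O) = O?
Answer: Add(11970, Mul(-4, Pow(21619, Rational(1, 2)))) ≈ 11382.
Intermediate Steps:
Function('y')(T) = Mul(2, Pow(T, 2)) (Function('y')(T) = Mul(2, Mul(T, T)) = Mul(2, Pow(T, 2)))
Function('D')(f) = Pow(Add(f, Mul(8, Pow(f, 2))), Rational(1, 2)) (Function('D')(f) = Pow(Add(f, Mul(2, Pow(Mul(Add(f, f), -1), 2))), Rational(1, 2)) = Pow(Add(f, Mul(2, Pow(Mul(Mul(2, f), -1), 2))), Rational(1, 2)) = Pow(Add(f, Mul(2, Pow(Mul(-2, f), 2))), Rational(1, 2)) = Pow(Add(f, Mul(2, Mul(4, Pow(f, 2)))), Rational(1, 2)) = Pow(Add(f, Mul(8, Pow(f, 2))), Rational(1, 2)))
Add(11970, Mul(-1, Function('D')(-208))) = Add(11970, Mul(-1, Pow(Mul(-208, Add(1, Mul(8, -208))), Rational(1, 2)))) = Add(11970, Mul(-1, Pow(Mul(-208, Add(1, -1664)), Rational(1, 2)))) = Add(11970, Mul(-1, Pow(Mul(-208, -1663), Rational(1, 2)))) = Add(11970, Mul(-1, Pow(345904, Rational(1, 2)))) = Add(11970, Mul(-1, Mul(4, Pow(21619, Rational(1, 2))))) = Add(11970, Mul(-4, Pow(21619, Rational(1, 2))))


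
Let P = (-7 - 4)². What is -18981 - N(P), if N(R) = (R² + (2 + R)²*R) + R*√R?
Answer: -1865562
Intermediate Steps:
P = 121 (P = (-11)² = 121)
N(R) = R² + R^(3/2) + R*(2 + R)² (N(R) = (R² + R*(2 + R)²) + R^(3/2) = R² + R^(3/2) + R*(2 + R)²)
-18981 - N(P) = -18981 - (121² + 121^(3/2) + 121*(2 + 121)²) = -18981 - (14641 + 1331 + 121*123²) = -18981 - (14641 + 1331 + 121*15129) = -18981 - (14641 + 1331 + 1830609) = -18981 - 1*1846581 = -18981 - 1846581 = -1865562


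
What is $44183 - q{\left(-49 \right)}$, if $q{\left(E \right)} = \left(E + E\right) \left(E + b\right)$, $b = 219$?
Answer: $60843$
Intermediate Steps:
$q{\left(E \right)} = 2 E \left(219 + E\right)$ ($q{\left(E \right)} = \left(E + E\right) \left(E + 219\right) = 2 E \left(219 + E\right)$)
$44183 - q{\left(-49 \right)} = 44183 - 2 \left(-49\right) \left(219 - 49\right) = 44183 - 2 \left(-49\right) 170 = 44183 - -16660 = 44183 + 16660 = 60843$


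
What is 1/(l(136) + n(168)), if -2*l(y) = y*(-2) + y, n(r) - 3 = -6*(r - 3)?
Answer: -1/919 ≈ -0.0010881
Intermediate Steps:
n(r) = 21 - 6*r (n(r) = 3 - 6*(r - 3) = 3 - 6*(-3 + r) = 3 + (18 - 6*r) = 21 - 6*r)
l(y) = y/2 (l(y) = -(y*(-2) + y)/2 = -(-2*y + y)/2 = -(-1)*y/2 = y/2)
1/(l(136) + n(168)) = 1/((½)*136 + (21 - 6*168)) = 1/(68 + (21 - 1008)) = 1/(68 - 987) = 1/(-919) = -1/919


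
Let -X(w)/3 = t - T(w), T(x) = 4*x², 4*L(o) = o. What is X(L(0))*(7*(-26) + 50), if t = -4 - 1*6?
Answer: -3960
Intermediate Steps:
L(o) = o/4
t = -10 (t = -4 - 6 = -10)
X(w) = 30 + 12*w² (X(w) = -3*(-10 - 4*w²) = 30 + 12*w²)
X(L(0))*(7*(-26) + 50) = (30 + 12*((¼)*0)²)*(7*(-26) + 50) = (30 + 12*0²)*(-182 + 50) = (30 + 12*0)*(-132) = (30 + 0)*(-132) = 30*(-132) = -3960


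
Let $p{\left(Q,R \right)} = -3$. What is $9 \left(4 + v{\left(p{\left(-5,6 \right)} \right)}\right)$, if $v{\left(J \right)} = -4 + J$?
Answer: $-27$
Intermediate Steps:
$9 \left(4 + v{\left(p{\left(-5,6 \right)} \right)}\right) = 9 \left(4 - 7\right) = 9 \left(-3\right) = -27$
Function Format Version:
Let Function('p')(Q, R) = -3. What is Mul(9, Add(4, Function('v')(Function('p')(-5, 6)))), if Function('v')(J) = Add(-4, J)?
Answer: -27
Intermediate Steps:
Mul(9, Add(4, Function('v')(Function('p')(-5, 6)))) = Mul(9, Add(4, Add(-4, -3))) = Mul(9, Add(4, -7)) = Mul(9, -3) = -27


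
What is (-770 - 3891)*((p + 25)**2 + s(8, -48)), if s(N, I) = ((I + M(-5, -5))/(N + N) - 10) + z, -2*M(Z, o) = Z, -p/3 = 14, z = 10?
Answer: -42680777/32 ≈ -1.3338e+6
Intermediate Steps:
p = -42 (p = -3*14 = -42)
M(Z, o) = -Z/2
s(N, I) = (5/2 + I)/(2*N) (s(N, I) = ((I - 1/2*(-5))/(N + N) - 10) + 10 = ((I + 5/2)/((2*N)) - 10) + 10 = ((5/2 + I)*(1/(2*N)) - 10) + 10 = ((5/2 + I)/(2*N) - 10) + 10 = (-10 + (5/2 + I)/(2*N)) + 10 = (5/2 + I)/(2*N))
(-770 - 3891)*((p + 25)**2 + s(8, -48)) = (-770 - 3891)*((-42 + 25)**2 + (1/4)*(5 + 2*(-48))/8) = -4661*((-17)**2 + (1/4)*(1/8)*(5 - 96)) = -4661*(289 + (1/4)*(1/8)*(-91)) = -4661*(289 - 91/32) = -4661*9157/32 = -42680777/32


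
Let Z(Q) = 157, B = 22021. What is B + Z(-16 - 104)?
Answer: 22178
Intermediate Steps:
B + Z(-16 - 104) = 22021 + 157 = 22178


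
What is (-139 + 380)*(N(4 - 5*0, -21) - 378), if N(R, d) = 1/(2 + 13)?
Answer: -1366229/15 ≈ -91082.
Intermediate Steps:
N(R, d) = 1/15
(-139 + 380)*(N(4 - 5*0, -21) - 378) = (-139 + 380)*(1/15 - 378) = 241*(-5669/15) = -1366229/15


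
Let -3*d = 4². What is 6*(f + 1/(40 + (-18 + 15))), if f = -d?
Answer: 1190/37 ≈ 32.162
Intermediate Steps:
d = -16/3 (d = -⅓*4² = -⅓*16 = -16/3 ≈ -5.3333)
f = 16/3 (f = -1*(-16/3) = 16/3 ≈ 5.3333)
6*(f + 1/(40 + (-18 + 15))) = 6*(16/3 + 1/(40 + (-18 + 15))) = 6*(16/3 + 1/(40 - 3)) = 6*(16/3 + 1/37) = 6*(595/111) = 1190/37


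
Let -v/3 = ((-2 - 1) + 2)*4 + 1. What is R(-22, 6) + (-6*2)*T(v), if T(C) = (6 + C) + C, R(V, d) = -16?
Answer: -304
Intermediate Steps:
v = 9 (v = -3*(((-2 - 1) + 2)*4 + 1) = -3*((-3 + 2)*4 + 1) = -3*(-1*4 + 1) = -3*(-4 + 1) = -3*(-3) = 9)
T(C) = 6 + 2*C
R(-22, 6) + (-6*2)*T(v) = -16 + (-6*2)*(6 + 2*9) = -16 - 12*(6 + 18) = -16 - 12*24 = -16 - 288 = -304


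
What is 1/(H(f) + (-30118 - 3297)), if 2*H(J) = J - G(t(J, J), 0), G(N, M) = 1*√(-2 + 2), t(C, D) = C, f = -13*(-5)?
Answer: -2/66765 ≈ -2.9956e-5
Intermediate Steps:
f = 65
G(N, M) = 0 (G(N, M) = 1*√0 = 1*0 = 0)
H(J) = J/2 (H(J) = (J - 1*0)/2 = (J + 0)/2 = J/2)
1/(H(f) + (-30118 - 3297)) = 1/((½)*65 + (-30118 - 3297)) = 1/(65/2 - 33415) = 1/(-66765/2) = -2/66765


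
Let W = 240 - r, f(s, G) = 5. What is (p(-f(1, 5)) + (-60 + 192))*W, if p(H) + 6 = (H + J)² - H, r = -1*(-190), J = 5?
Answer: 6550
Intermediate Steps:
r = 190
p(H) = -6 + (5 + H)² - H (p(H) = -6 + ((H + 5)² - H) = -6 + ((5 + H)² - H) = -6 + (5 + H)² - H)
W = 50 (W = 240 - 1*190 = 240 - 190 = 50)
(p(-f(1, 5)) + (-60 + 192))*W = ((-6 + (5 - 1*5)² - (-1)*5) + (-60 + 192))*50 = ((-6 + (5 - 5)² - 1*(-5)) + 132)*50 = ((-6 + 0² + 5) + 132)*50 = ((-6 + 0 + 5) + 132)*50 = (-1 + 132)*50 = 131*50 = 6550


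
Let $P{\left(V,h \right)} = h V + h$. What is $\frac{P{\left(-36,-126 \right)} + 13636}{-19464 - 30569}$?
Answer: $- \frac{18046}{50033} \approx -0.36068$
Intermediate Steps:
$P{\left(V,h \right)} = h + V h$ ($P{\left(V,h \right)} = V h + h = h + V h$)
$\frac{P{\left(-36,-126 \right)} + 13636}{-19464 - 30569} = \frac{- 126 \left(1 - 36\right) + 13636}{-19464 - 30569} = \frac{\left(-126\right) \left(-35\right) + 13636}{-50033} = \left(4410 + 13636\right) \left(- \frac{1}{50033}\right) = 18046 \left(- \frac{1}{50033}\right) = - \frac{18046}{50033}$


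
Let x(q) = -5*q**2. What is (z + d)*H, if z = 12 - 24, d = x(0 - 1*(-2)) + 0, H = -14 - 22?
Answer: 1152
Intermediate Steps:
H = -36
d = -20 (d = -5*(0 - 1*(-2))**2 + 0 = -5*(0 + 2)**2 + 0 = -5*2**2 + 0 = -5*4 + 0 = -20 + 0 = -20)
z = -12
(z + d)*H = (-12 - 20)*(-36) = -32*(-36) = 1152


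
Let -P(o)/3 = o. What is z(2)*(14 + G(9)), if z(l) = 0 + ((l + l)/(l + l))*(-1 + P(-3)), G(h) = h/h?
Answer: 120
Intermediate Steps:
P(o) = -3*o
G(h) = 1
z(l) = 8 (z(l) = 0 + ((l + l)/(l + l))*(-1 - 3*(-3)) = 0 + ((2*l)/((2*l)))*(-1 + 9) = 0 + ((2*l)*(1/(2*l)))*8 = 0 + 1*8 = 0 + 8 = 8)
z(2)*(14 + G(9)) = 8*(14 + 1) = 8*15 = 120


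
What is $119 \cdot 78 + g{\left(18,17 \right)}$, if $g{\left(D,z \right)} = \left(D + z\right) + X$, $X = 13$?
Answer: $9330$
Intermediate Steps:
$g{\left(D,z \right)} = 13 + D + z$ ($g{\left(D,z \right)} = \left(D + z\right) + 13 = 13 + D + z$)
$119 \cdot 78 + g{\left(18,17 \right)} = 119 \cdot 78 + \left(13 + 18 + 17\right) = 9282 + 48 = 9330$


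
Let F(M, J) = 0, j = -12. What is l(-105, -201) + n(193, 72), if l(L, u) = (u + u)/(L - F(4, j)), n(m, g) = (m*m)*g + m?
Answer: 93874369/35 ≈ 2.6821e+6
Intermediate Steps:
n(m, g) = m + g*m² (n(m, g) = m²*g + m = g*m² + m = m + g*m²)
l(L, u) = 2*u/L (l(L, u) = (u + u)/(L - 1*0) = (2*u)/(L + 0) = (2*u)/L = 2*u/L)
l(-105, -201) + n(193, 72) = 2*(-201)/(-105) + 193*(1 + 72*193) = 2*(-201)*(-1/105) + 193*(1 + 13896) = 134/35 + 193*13897 = 134/35 + 2682121 = 93874369/35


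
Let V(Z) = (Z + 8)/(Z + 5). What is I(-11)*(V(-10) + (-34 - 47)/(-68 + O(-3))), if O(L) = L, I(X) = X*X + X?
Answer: 12034/71 ≈ 169.49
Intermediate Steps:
V(Z) = (8 + Z)/(5 + Z)
I(X) = X + X² (I(X) = X² + X = X + X²)
I(-11)*(V(-10) + (-34 - 47)/(-68 + O(-3))) = (-11*(1 - 11))*((8 - 10)/(5 - 10) + (-34 - 47)/(-68 - 3)) = (-11*(-10))*(-2/(-5) - 81/(-71)) = 110*(-⅕*(-2) - 81*(-1/71)) = 110*(⅖ + 81/71) = 110*(547/355) = 12034/71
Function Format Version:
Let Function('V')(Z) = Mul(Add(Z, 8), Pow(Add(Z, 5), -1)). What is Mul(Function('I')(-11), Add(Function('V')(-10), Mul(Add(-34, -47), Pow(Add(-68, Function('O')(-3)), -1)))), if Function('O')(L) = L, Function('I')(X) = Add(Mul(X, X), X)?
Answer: Rational(12034, 71) ≈ 169.49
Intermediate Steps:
Function('V')(Z) = Mul(Pow(Add(5, Z), -1), Add(8, Z)) (Function('V')(Z) = Mul(Add(8, Z), Pow(Add(5, Z), -1)) = Mul(Pow(Add(5, Z), -1), Add(8, Z)))
Function('I')(X) = Add(X, Pow(X, 2)) (Function('I')(X) = Add(Pow(X, 2), X) = Add(X, Pow(X, 2)))
Mul(Function('I')(-11), Add(Function('V')(-10), Mul(Add(-34, -47), Pow(Add(-68, Function('O')(-3)), -1)))) = Mul(Mul(-11, Add(1, -11)), Add(Mul(Pow(Add(5, -10), -1), Add(8, -10)), Mul(Add(-34, -47), Pow(Add(-68, -3), -1)))) = Mul(Mul(-11, -10), Add(Mul(Pow(-5, -1), -2), Mul(-81, Pow(-71, -1)))) = Mul(110, Add(Mul(Rational(-1, 5), -2), Mul(-81, Rational(-1, 71)))) = Mul(110, Add(Rational(2, 5), Rational(81, 71))) = Mul(110, Rational(547, 355)) = Rational(12034, 71)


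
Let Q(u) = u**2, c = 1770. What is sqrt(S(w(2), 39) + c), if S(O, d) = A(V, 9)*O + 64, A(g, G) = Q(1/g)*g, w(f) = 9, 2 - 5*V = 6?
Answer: sqrt(7291)/2 ≈ 42.694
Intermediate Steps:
V = -4/5 (V = 2/5 - 1/5*6 = 2/5 - 6/5 = -4/5 ≈ -0.80000)
A(g, G) = 1/g (A(g, G) = (1/g)**2*g = g/g**2 = 1/g)
S(O, d) = 64 - 5*O/4 (S(O, d) = O/(-4/5) + 64 = -5*O/4 + 64 = 64 - 5*O/4)
sqrt(S(w(2), 39) + c) = sqrt((64 - 5/4*9) + 1770) = sqrt((64 - 45/4) + 1770) = sqrt(211/4 + 1770) = sqrt(7291/4) = sqrt(7291)/2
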